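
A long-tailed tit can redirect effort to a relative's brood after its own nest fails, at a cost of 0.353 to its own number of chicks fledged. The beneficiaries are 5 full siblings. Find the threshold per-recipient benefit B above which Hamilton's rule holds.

r to a full sibling = 1/2 (full sibs share both parents — two paths of length 2: r = 2·(1/2)^2 = 1/2).
Hamilton's rule with n recipients of equal r: n·r·B > C, so B > C/(n·r) = 0.353/(5·0.5) = 0.1412.

0.1412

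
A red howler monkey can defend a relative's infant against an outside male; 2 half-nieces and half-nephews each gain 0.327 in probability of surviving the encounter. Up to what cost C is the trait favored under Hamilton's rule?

r to a half-niece or half-nephew = 1/8 (half-aunt/uncle↔niece/nephew: one path of length 3: r = (1/2)^3 = 1/8).
Hamilton's rule: n·r·B > C, so the trait is favored while C < n·r·B = 2·0.125·0.327 = 0.08175.

0.08175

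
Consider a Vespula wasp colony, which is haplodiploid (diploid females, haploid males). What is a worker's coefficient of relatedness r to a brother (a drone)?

0.25

Her haploid brother carries none of their father's genes and a random half of their mother's genome; that half matches the maternal half of her own genome with probability 1/2: r = 1/2 · 1/2 = 1/4.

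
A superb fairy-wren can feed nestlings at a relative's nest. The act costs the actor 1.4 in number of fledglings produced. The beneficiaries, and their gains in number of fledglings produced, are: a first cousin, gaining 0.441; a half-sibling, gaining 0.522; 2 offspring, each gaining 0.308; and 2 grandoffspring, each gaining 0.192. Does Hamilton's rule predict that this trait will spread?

Hamilton's rule: the trait is favored when the sum of r·B over every recipient exceeds the actor's cost C.
r to a first cousin = 0.125 (first cousins share one grandparent pair — two paths of length 4: r = 2·(1/2)^4 = 1/8).
r to a half-sibling = 0.25 (half-sibs share one parent — one path of length 2: r = (1/2)^2 = 1/4).
r to an offspring = 0.5 (one parent–offspring link: r = (1/2)^1 = 1/2).
r to a grandoffspring = 0.25 (two parent–offspring links: r = (1/2)^2 = 1/4).
Summing one r·B term per recipient: 1·0.125·0.441 + 1·0.25·0.522 + 2·0.5·0.308 + 2·0.25·0.192 = 0.589625.
0.589625 < 1.4: the indirect benefit is less than the cost.

No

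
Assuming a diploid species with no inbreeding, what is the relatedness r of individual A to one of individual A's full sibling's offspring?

Each parent–offspring link contributes a factor of 1/2, and independent paths through distinct common ancestors add.
Full aunt/uncle↔niece/nephew: two paths of length 3 through the shared grandparent pair: r = 2·(1/2)^3 = 1/4.

0.25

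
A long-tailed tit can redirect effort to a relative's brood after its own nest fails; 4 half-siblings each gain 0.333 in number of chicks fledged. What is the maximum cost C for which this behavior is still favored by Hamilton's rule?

r to a half-sibling = 0.25 (half-sibs share one parent — one path of length 2: r = (1/2)^2 = 1/4).
Hamilton's rule: n·r·B > C, so the trait is favored while C < n·r·B = 4·0.25·0.333 = 0.333.

0.333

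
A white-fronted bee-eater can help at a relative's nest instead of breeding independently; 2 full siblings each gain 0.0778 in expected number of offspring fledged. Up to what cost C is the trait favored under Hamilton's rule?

0.0778

r to a full sibling = 1/2 (full sibs share both parents — two paths of length 2: r = 2·(1/2)^2 = 1/2).
Hamilton's rule: n·r·B > C, so the trait is favored while C < n·r·B = 2·0.5·0.0778 = 0.0778.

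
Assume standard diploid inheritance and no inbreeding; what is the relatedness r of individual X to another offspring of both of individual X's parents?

Each parent–offspring link contributes a factor of 1/2, and independent paths through distinct common ancestors add.
Full sibs share both parents — two paths of length 2: r = 2·(1/2)^2 = 1/2.

0.5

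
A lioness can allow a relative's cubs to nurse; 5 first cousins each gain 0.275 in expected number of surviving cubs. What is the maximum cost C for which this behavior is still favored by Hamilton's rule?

r to a first cousin = 1/8 (first cousins share one grandparent pair — two paths of length 4: r = 2·(1/2)^4 = 1/8).
Hamilton's rule: n·r·B > C, so the trait is favored while C < n·r·B = 5·0.125·0.275 = 0.171875.

0.171875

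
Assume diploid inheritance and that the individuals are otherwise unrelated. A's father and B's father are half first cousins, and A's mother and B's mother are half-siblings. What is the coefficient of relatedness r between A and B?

Wright's path rule: contributions from independent ancestry routes add.
A and B are related in two ways: half second cousins through their fathers (r = 1/64) and half first cousins through their mothers (r = 1/16).
r = 1/64 + 1/16 = 0.078125.

0.078125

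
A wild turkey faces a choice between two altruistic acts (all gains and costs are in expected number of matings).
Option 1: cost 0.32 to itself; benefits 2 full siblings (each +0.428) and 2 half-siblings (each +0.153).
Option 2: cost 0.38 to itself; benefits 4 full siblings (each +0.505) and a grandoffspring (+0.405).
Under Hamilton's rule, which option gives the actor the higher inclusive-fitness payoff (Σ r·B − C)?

Option 1: r to a full sibling = 0.5.
Option 1: r to a half-sibling = 0.25.
Option 1: Σ r·B − C = (2·0.5·0.428 + 2·0.25·0.153) − 0.32 = 0.1845.
Option 2: r to a full sibling = 0.5.
Option 2: r to a grandoffspring = 0.25.
Option 2: Σ r·B − C = (4·0.5·0.505 + 1·0.25·0.405) − 0.38 = 0.73125.
Option 2 has the higher net inclusive-fitness payoff.

Option 2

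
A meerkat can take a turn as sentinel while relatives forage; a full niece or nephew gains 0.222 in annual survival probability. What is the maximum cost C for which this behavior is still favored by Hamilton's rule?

0.0555

r to a full niece or nephew = 0.25 (full aunt/uncle↔niece/nephew: two paths of length 3 through the shared grandparent pair: r = 2·(1/2)^3 = 1/4).
Hamilton's rule: n·r·B > C, so the trait is favored while C < n·r·B = 1·0.25·0.222 = 0.0555.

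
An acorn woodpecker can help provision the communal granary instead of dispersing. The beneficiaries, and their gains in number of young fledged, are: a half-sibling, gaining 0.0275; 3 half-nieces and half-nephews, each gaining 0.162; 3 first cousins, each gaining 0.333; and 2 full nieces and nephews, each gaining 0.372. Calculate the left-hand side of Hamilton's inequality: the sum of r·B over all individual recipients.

r to a half-sibling = 1/4 (half-sibs share one parent — one path of length 2: r = (1/2)^2 = 1/4).
r to a half-niece or half-nephew = 0.125 (half-aunt/uncle↔niece/nephew: one path of length 3: r = (1/2)^3 = 1/8).
r to a first cousin = 0.125 (first cousins share one grandparent pair — two paths of length 4: r = 2·(1/2)^4 = 1/8).
r to a full niece or nephew = 1/4 (full aunt/uncle↔niece/nephew: two paths of length 3 through the shared grandparent pair: r = 2·(1/2)^3 = 1/4).
Summing one r·B term per recipient: 1·0.25·0.0275 + 3·0.125·0.162 + 3·0.125·0.333 + 2·0.25·0.372 = 0.3785.

0.3785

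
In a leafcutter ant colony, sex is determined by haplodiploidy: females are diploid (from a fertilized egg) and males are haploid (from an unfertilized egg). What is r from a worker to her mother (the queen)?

One meiotic link between diploid queen and diploid daughter: r = 1/2.

0.5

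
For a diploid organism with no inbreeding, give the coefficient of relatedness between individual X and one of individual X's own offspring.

0.5

Each parent–offspring link contributes a factor of 1/2, and independent paths through distinct common ancestors add.
One parent–offspring link: r = (1/2)^1 = 1/2.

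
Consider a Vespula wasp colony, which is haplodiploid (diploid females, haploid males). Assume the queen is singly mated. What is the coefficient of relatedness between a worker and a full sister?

0.75

Haplodiploid full sisters inherit their father's entire haploid genome identically (contributing 1/2) and on average half of their mother's contribution (1/2 · 1/2 = 1/4); r = 1/2 + 1/4 = 3/4.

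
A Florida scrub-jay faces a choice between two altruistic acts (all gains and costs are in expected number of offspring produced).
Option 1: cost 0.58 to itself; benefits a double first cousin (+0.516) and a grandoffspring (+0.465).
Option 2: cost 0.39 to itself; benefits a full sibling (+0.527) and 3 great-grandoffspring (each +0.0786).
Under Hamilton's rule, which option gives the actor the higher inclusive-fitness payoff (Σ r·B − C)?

Option 2

Option 1: r to a double first cousin = 0.25.
Option 1: r to a grandoffspring = 0.25.
Option 1: Σ r·B − C = (1·0.25·0.516 + 1·0.25·0.465) − 0.58 = -0.33475.
Option 2: r to a full sibling = 0.5.
Option 2: r to a great-grandoffspring = 0.125.
Option 2: Σ r·B − C = (1·0.5·0.527 + 3·0.125·0.0786) − 0.39 = -0.097025.
Option 2 has the higher net inclusive-fitness payoff.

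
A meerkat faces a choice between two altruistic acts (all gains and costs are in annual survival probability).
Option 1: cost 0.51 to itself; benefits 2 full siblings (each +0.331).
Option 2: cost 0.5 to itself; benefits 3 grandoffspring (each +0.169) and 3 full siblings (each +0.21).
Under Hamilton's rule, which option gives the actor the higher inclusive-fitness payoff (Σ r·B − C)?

Option 2

Option 1: r to a full sibling = 0.5.
Option 1: Σ r·B − C = (2·0.5·0.331) − 0.51 = -0.179.
Option 2: r to a grandoffspring = 0.25.
Option 2: r to a full sibling = 0.5.
Option 2: Σ r·B − C = (3·0.25·0.169 + 3·0.5·0.21) − 0.5 = -0.05825.
Option 2 has the higher net inclusive-fitness payoff.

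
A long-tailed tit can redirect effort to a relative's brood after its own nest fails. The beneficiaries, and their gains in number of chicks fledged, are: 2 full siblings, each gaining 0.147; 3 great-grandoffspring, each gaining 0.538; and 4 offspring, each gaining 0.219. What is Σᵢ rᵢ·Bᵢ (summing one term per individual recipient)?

0.78675

r to a full sibling = 1/2 (full sibs share both parents — two paths of length 2: r = 2·(1/2)^2 = 1/2).
r to a great-grandoffspring = 0.125 (three parent–offspring links: r = (1/2)^3 = 1/8).
r to an offspring = 0.5 (one parent–offspring link: r = (1/2)^1 = 1/2).
Summing one r·B term per recipient: 2·0.5·0.147 + 3·0.125·0.538 + 4·0.5·0.219 = 0.78675.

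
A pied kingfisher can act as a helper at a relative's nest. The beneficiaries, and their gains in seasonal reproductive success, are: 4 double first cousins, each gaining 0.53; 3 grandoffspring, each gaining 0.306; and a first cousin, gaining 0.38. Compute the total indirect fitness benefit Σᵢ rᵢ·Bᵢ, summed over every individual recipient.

0.807

r to a double first cousin = 1/4 (double first cousins share both grandparent pairs — four paths of length 4: r = 4·(1/2)^4 = 1/4).
r to a grandoffspring = 0.25 (two parent–offspring links: r = (1/2)^2 = 1/4).
r to a first cousin = 0.125 (first cousins share one grandparent pair — two paths of length 4: r = 2·(1/2)^4 = 1/8).
Summing one r·B term per recipient: 4·0.25·0.53 + 3·0.25·0.306 + 1·0.125·0.38 = 0.807.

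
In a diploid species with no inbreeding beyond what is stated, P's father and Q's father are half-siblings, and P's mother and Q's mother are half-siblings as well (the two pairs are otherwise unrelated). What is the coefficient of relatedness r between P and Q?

Independent pedigree routes through distinct common ancestors add.
P and Q are related in two ways: half first cousins through their fathers (r = 1/16) and half first cousins through their mothers (r = 1/16).
r = 1/16 + 1/16 = 1/8 = 0.125.

0.125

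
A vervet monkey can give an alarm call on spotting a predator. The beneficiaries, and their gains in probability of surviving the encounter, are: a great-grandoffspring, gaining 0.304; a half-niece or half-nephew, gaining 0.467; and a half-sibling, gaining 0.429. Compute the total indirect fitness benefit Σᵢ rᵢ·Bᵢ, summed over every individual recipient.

0.203625

r to a great-grandoffspring = 0.125 (three parent–offspring links: r = (1/2)^3 = 1/8).
r to a half-niece or half-nephew = 1/8 (half-aunt/uncle↔niece/nephew: one path of length 3: r = (1/2)^3 = 1/8).
r to a half-sibling = 1/4 (half-sibs share one parent — one path of length 2: r = (1/2)^2 = 1/4).
Summing one r·B term per recipient: 1·0.125·0.304 + 1·0.125·0.467 + 1·0.25·0.429 = 0.203625.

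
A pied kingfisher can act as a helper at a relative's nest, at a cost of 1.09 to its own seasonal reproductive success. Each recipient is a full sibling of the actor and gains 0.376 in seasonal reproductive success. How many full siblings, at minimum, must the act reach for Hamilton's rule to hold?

6

r to a full sibling = 1/2 (full sibs share both parents — two paths of length 2: r = 2·(1/2)^2 = 1/2).
Hamilton's rule: n·r·B > C  ⇒  n > C/(r·B) = 1.09/(0.5·0.376) = 5.798.
The smallest integer exceeding 5.798 is 6.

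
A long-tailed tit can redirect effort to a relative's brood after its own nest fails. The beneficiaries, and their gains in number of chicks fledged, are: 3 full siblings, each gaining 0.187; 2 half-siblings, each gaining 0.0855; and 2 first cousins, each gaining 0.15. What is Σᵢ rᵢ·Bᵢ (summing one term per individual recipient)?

0.36075

r to a full sibling = 0.5 (full sibs share both parents — two paths of length 2: r = 2·(1/2)^2 = 1/2).
r to a half-sibling = 1/4 (half-sibs share one parent — one path of length 2: r = (1/2)^2 = 1/4).
r to a first cousin = 1/8 (first cousins share one grandparent pair — two paths of length 4: r = 2·(1/2)^4 = 1/8).
Summing one r·B term per recipient: 3·0.5·0.187 + 2·0.25·0.0855 + 2·0.125·0.15 = 0.36075.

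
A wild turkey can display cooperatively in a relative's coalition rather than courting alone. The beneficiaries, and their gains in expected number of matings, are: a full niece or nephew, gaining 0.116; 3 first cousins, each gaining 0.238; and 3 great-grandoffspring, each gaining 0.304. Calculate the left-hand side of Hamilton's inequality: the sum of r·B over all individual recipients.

0.23225

r to a full niece or nephew = 0.25 (full aunt/uncle↔niece/nephew: two paths of length 3 through the shared grandparent pair: r = 2·(1/2)^3 = 1/4).
r to a first cousin = 1/8 (first cousins share one grandparent pair — two paths of length 4: r = 2·(1/2)^4 = 1/8).
r to a great-grandoffspring = 0.125 (three parent–offspring links: r = (1/2)^3 = 1/8).
Summing one r·B term per recipient: 1·0.25·0.116 + 3·0.125·0.238 + 3·0.125·0.304 = 0.23225.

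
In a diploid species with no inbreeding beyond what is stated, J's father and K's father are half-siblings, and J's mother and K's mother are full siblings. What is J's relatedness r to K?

Relatedness sums over independent paths through distinct common ancestors.
J and K are related in two ways: half first cousins through their fathers (r = 1/16) and first cousins through their mothers (r = 1/8).
r = 1/16 + 1/8 = 3/16 = 0.1875.

0.1875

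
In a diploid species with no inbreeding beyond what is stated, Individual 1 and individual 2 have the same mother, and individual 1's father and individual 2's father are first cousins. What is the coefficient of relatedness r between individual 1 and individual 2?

Relatedness sums over independent paths through distinct common ancestors.
Individual 1 and individual 2 are related in two ways: half-sibs through their shared mother (r = 1/4) and second cousins through their fathers (r = 1/32).
r = 1/4 + 1/32 = 9/32 = 0.28125.

0.28125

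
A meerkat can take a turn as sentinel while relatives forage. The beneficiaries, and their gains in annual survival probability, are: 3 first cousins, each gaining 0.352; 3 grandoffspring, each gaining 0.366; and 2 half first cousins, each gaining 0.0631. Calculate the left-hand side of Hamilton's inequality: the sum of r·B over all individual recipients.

0.4143875

r to a first cousin = 1/8 (first cousins share one grandparent pair — two paths of length 4: r = 2·(1/2)^4 = 1/8).
r to a grandoffspring = 1/4 (two parent–offspring links: r = (1/2)^2 = 1/4).
r to a half first cousin = 0.0625 (half first cousins share one grandparent — one path of length 4: r = (1/2)^4 = 1/16).
Summing one r·B term per recipient: 3·0.125·0.352 + 3·0.25·0.366 + 2·0.0625·0.0631 = 0.4143875.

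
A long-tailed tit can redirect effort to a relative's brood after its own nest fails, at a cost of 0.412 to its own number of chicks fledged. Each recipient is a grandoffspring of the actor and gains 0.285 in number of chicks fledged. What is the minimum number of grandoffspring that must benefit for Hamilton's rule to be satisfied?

r to a grandoffspring = 1/4 (two parent–offspring links: r = (1/2)^2 = 1/4).
Hamilton's rule: n·r·B > C  ⇒  n > C/(r·B) = 0.412/(0.25·0.285) = 5.782.
The smallest integer exceeding 5.782 is 6.

6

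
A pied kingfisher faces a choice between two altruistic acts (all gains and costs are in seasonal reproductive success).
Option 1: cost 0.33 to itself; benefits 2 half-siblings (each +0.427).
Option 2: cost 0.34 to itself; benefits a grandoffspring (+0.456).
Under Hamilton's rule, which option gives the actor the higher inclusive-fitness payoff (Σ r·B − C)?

Option 1

Option 1: r to a half-sibling = 0.25.
Option 1: Σ r·B − C = (2·0.25·0.427) − 0.33 = -0.1165.
Option 2: r to a grandoffspring = 0.25.
Option 2: Σ r·B − C = (1·0.25·0.456) − 0.34 = -0.226.
Option 1 has the higher net inclusive-fitness payoff.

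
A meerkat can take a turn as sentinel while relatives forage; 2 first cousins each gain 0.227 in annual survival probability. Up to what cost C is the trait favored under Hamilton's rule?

r to a first cousin = 1/8 (first cousins share one grandparent pair — two paths of length 4: r = 2·(1/2)^4 = 1/8).
Hamilton's rule: n·r·B > C, so the trait is favored while C < n·r·B = 2·0.125·0.227 = 0.05675.

0.05675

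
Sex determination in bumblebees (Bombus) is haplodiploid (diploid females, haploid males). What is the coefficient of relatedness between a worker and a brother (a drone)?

0.25

Her haploid brother carries none of their father's genes and a random half of their mother's genome; that half matches the maternal half of her own genome with probability 1/2: r = 1/2 · 1/2 = 1/4.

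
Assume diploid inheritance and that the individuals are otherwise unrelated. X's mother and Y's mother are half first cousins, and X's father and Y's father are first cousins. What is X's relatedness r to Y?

Wright's path rule: contributions from independent ancestry routes add.
X and Y are related in two ways: half second cousins through their mothers (r = 1/64) and second cousins through their fathers (r = 1/32).
r = 1/64 + 1/32 = 3/64 = 0.046875.

0.046875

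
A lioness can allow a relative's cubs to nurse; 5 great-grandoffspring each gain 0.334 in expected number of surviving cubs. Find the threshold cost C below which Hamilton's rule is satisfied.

0.20875

r to a great-grandoffspring = 1/8 (three parent–offspring links: r = (1/2)^3 = 1/8).
Hamilton's rule: n·r·B > C, so the trait is favored while C < n·r·B = 5·0.125·0.334 = 0.20875.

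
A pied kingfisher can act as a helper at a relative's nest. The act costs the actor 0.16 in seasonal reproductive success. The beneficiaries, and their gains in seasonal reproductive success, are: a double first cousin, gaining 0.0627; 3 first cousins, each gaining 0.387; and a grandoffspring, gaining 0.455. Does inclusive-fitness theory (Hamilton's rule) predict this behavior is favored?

Yes

Hamilton's rule: the trait is favored when the sum of r·B over every recipient exceeds the actor's cost C.
r to a double first cousin = 1/4 (double first cousins share both grandparent pairs — four paths of length 4: r = 4·(1/2)^4 = 1/4).
r to a first cousin = 1/8 (first cousins share one grandparent pair — two paths of length 4: r = 2·(1/2)^4 = 1/8).
r to a grandoffspring = 1/4 (two parent–offspring links: r = (1/2)^2 = 1/4).
Summing one r·B term per recipient: 1·0.25·0.0627 + 3·0.125·0.387 + 1·0.25·0.455 = 0.27455.
0.27455 > 0.16: the indirect benefit exceeds the cost.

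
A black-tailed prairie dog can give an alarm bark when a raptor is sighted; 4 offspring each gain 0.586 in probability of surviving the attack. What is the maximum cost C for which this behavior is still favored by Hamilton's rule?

1.172

r to an offspring = 0.5 (one parent–offspring link: r = (1/2)^1 = 1/2).
Hamilton's rule: n·r·B > C, so the trait is favored while C < n·r·B = 4·0.5·0.586 = 1.172.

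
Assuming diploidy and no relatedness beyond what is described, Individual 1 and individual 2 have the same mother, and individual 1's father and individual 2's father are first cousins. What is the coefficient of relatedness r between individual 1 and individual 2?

Independent pedigree routes through distinct common ancestors add.
Individual 1 and individual 2 are related in two ways: half-sibs through their shared mother (r = 1/4) and second cousins through their fathers (r = 1/32).
r = 1/4 + 1/32 = 9/32 = 0.28125.

0.28125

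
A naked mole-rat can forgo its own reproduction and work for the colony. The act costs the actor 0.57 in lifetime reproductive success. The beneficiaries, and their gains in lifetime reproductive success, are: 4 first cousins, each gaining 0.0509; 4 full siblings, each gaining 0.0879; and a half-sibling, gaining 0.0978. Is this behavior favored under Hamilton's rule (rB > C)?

No

Hamilton's rule: the trait is favored when the sum of r·B over every recipient exceeds the actor's cost C.
r to a first cousin = 1/8 (first cousins share one grandparent pair — two paths of length 4: r = 2·(1/2)^4 = 1/8).
r to a full sibling = 1/2 (full sibs share both parents — two paths of length 2: r = 2·(1/2)^2 = 1/2).
r to a half-sibling = 0.25 (half-sibs share one parent — one path of length 2: r = (1/2)^2 = 1/4).
Summing one r·B term per recipient: 4·0.125·0.0509 + 4·0.5·0.0879 + 1·0.25·0.0978 = 0.2257.
0.2257 < 0.57: the indirect benefit is less than the cost.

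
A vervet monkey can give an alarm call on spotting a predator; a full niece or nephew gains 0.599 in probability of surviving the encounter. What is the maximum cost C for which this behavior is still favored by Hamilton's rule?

0.14975

r to a full niece or nephew = 0.25 (full aunt/uncle↔niece/nephew: two paths of length 3 through the shared grandparent pair: r = 2·(1/2)^3 = 1/4).
Hamilton's rule: n·r·B > C, so the trait is favored while C < n·r·B = 1·0.25·0.599 = 0.14975.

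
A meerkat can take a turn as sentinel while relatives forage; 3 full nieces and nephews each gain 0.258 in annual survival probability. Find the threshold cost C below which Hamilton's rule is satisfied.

r to a full niece or nephew = 1/4 (full aunt/uncle↔niece/nephew: two paths of length 3 through the shared grandparent pair: r = 2·(1/2)^3 = 1/4).
Hamilton's rule: n·r·B > C, so the trait is favored while C < n·r·B = 3·0.25·0.258 = 0.1935.

0.1935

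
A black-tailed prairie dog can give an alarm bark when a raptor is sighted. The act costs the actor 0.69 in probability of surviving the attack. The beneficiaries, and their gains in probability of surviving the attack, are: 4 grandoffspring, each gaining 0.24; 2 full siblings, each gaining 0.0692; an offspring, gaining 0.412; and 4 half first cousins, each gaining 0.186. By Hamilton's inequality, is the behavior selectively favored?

Hamilton's rule: the trait is favored when the sum of r·B over every recipient exceeds the actor's cost C.
r to a grandoffspring = 1/4 (two parent–offspring links: r = (1/2)^2 = 1/4).
r to a full sibling = 0.5 (full sibs share both parents — two paths of length 2: r = 2·(1/2)^2 = 1/2).
r to an offspring = 0.5 (one parent–offspring link: r = (1/2)^1 = 1/2).
r to a half first cousin = 1/16 (half first cousins share one grandparent — one path of length 4: r = (1/2)^4 = 1/16).
Summing one r·B term per recipient: 4·0.25·0.24 + 2·0.5·0.0692 + 1·0.5·0.412 + 4·0.0625·0.186 = 0.5617.
0.5617 < 0.69: the indirect benefit is less than the cost.

No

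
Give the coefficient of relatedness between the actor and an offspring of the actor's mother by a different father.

Each parent–offspring link contributes a factor of 1/2, and independent paths through distinct common ancestors add.
Half-sibs share one parent — one path of length 2: r = (1/2)^2 = 1/4.

0.25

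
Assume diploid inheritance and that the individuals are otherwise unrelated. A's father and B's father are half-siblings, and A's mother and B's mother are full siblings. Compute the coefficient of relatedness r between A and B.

Relatedness sums over independent paths through distinct common ancestors.
A and B are related in two ways: half first cousins through their fathers (r = 1/16) and first cousins through their mothers (r = 1/8).
r = 1/16 + 1/8 = 0.1875.

0.1875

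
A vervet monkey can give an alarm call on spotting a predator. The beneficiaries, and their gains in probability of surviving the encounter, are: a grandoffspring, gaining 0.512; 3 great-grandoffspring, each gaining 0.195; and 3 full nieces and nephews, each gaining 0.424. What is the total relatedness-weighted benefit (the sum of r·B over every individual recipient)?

r to a grandoffspring = 1/4 (two parent–offspring links: r = (1/2)^2 = 1/4).
r to a great-grandoffspring = 1/8 (three parent–offspring links: r = (1/2)^3 = 1/8).
r to a full niece or nephew = 1/4 (full aunt/uncle↔niece/nephew: two paths of length 3 through the shared grandparent pair: r = 2·(1/2)^3 = 1/4).
Summing one r·B term per recipient: 1·0.25·0.512 + 3·0.125·0.195 + 3·0.25·0.424 = 0.519125.

0.519125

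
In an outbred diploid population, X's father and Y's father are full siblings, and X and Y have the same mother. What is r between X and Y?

With two independent routes of shared ancestry, r is the sum of the two contributions.
X and Y are related in two ways: first cousins through their fathers (r = 1/8) and half-sibs through their shared mother (r = 1/4).
r = 1/8 + 1/4 = 0.375.

0.375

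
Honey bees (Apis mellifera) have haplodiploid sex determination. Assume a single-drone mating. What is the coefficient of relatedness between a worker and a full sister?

Haplodiploid full sisters inherit their father's entire haploid genome identically (contributing 1/2) and on average half of their mother's contribution (1/2 · 1/2 = 1/4); r = 1/2 + 1/4 = 3/4.

0.75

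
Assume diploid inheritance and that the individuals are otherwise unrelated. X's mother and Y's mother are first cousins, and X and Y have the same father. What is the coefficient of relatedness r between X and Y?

0.28125

Relatedness sums over independent paths through distinct common ancestors.
X and Y are related in two ways: second cousins through their mothers (r = 1/32) and half-sibs through their shared father (r = 1/4).
r = 1/32 + 1/4 = 9/32 = 0.28125.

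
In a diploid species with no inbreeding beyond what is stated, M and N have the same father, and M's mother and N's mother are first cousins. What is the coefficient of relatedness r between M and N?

0.28125

Wright's path rule: contributions from independent ancestry routes add.
M and N are related in two ways: half-sibs through their shared father (r = 1/4) and second cousins through their mothers (r = 1/32).
r = 1/4 + 1/32 = 9/32 = 0.28125.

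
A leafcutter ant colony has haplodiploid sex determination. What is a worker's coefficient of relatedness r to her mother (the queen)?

0.5

One meiotic link between diploid queen and diploid daughter: r = 1/2.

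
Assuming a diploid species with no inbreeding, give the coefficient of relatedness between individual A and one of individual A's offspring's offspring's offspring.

0.125

Each parent–offspring link contributes a factor of 1/2, and independent paths through distinct common ancestors add.
Three parent–offspring links: r = (1/2)^3 = 1/8.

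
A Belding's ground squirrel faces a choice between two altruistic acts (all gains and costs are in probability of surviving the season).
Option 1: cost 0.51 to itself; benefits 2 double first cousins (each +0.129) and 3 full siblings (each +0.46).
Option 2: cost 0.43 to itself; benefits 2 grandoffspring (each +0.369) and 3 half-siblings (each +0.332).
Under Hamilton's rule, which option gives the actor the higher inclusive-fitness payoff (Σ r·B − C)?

Option 1: r to a double first cousin = 0.25.
Option 1: r to a full sibling = 0.5.
Option 1: Σ r·B − C = (2·0.25·0.129 + 3·0.5·0.46) − 0.51 = 0.2445.
Option 2: r to a grandoffspring = 0.25.
Option 2: r to a half-sibling = 0.25.
Option 2: Σ r·B − C = (2·0.25·0.369 + 3·0.25·0.332) − 0.43 = 0.0035.
Option 1 has the higher net inclusive-fitness payoff.

Option 1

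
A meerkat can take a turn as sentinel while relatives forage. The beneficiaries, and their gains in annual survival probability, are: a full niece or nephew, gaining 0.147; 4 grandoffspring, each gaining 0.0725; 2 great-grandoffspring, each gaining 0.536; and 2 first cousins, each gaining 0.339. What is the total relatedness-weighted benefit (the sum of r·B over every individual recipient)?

0.328

r to a full niece or nephew = 0.25 (full aunt/uncle↔niece/nephew: two paths of length 3 through the shared grandparent pair: r = 2·(1/2)^3 = 1/4).
r to a grandoffspring = 1/4 (two parent–offspring links: r = (1/2)^2 = 1/4).
r to a great-grandoffspring = 1/8 (three parent–offspring links: r = (1/2)^3 = 1/8).
r to a first cousin = 0.125 (first cousins share one grandparent pair — two paths of length 4: r = 2·(1/2)^4 = 1/8).
Summing one r·B term per recipient: 1·0.25·0.147 + 4·0.25·0.0725 + 2·0.125·0.536 + 2·0.125·0.339 = 0.328.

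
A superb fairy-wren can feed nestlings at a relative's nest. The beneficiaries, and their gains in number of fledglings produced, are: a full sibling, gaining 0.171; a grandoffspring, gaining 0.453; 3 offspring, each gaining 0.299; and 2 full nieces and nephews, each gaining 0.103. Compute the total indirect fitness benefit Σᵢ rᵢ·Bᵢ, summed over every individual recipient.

0.69875

r to a full sibling = 0.5 (full sibs share both parents — two paths of length 2: r = 2·(1/2)^2 = 1/2).
r to a grandoffspring = 0.25 (two parent–offspring links: r = (1/2)^2 = 1/4).
r to an offspring = 1/2 (one parent–offspring link: r = (1/2)^1 = 1/2).
r to a full niece or nephew = 1/4 (full aunt/uncle↔niece/nephew: two paths of length 3 through the shared grandparent pair: r = 2·(1/2)^3 = 1/4).
Summing one r·B term per recipient: 1·0.5·0.171 + 1·0.25·0.453 + 3·0.5·0.299 + 2·0.25·0.103 = 0.69875.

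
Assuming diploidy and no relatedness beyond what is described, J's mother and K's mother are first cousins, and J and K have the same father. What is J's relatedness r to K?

0.28125

Relatedness sums over independent paths through distinct common ancestors.
J and K are related in two ways: second cousins through their mothers (r = 1/32) and half-sibs through their shared father (r = 1/4).
r = 1/32 + 1/4 = 0.28125.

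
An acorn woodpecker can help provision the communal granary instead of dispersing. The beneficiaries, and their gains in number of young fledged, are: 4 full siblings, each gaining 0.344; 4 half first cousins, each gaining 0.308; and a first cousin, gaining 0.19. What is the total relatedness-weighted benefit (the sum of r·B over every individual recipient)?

r to a full sibling = 0.5 (full sibs share both parents — two paths of length 2: r = 2·(1/2)^2 = 1/2).
r to a half first cousin = 1/16 (half first cousins share one grandparent — one path of length 4: r = (1/2)^4 = 1/16).
r to a first cousin = 0.125 (first cousins share one grandparent pair — two paths of length 4: r = 2·(1/2)^4 = 1/8).
Summing one r·B term per recipient: 4·0.5·0.344 + 4·0.0625·0.308 + 1·0.125·0.19 = 0.78875.

0.78875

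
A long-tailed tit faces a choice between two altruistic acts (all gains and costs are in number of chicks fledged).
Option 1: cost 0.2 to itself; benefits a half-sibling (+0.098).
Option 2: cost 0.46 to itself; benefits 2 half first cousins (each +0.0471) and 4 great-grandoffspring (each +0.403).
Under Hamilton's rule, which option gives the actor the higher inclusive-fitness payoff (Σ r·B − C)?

Option 1: r to a half-sibling = 0.25.
Option 1: Σ r·B − C = (1·0.25·0.098) − 0.2 = -0.1755.
Option 2: r to a half first cousin = 0.0625.
Option 2: r to a great-grandoffspring = 0.125.
Option 2: Σ r·B − C = (2·0.0625·0.0471 + 4·0.125·0.403) − 0.46 = -0.2526125.
Option 1 has the higher net inclusive-fitness payoff.

Option 1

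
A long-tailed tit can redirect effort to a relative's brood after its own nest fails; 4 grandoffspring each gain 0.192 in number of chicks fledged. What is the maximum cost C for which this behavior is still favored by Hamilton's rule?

r to a grandoffspring = 1/4 (two parent–offspring links: r = (1/2)^2 = 1/4).
Hamilton's rule: n·r·B > C, so the trait is favored while C < n·r·B = 4·0.25·0.192 = 0.192.

0.192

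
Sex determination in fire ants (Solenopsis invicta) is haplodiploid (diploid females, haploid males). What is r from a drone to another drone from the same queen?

0.5

Haploid brothers each carry a random half of the queen's diploid genome, so on average they share half: r = 1/2.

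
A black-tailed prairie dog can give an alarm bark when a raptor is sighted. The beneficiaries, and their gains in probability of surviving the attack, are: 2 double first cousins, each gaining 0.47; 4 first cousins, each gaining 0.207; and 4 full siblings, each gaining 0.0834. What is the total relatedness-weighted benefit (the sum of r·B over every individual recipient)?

r to a double first cousin = 1/4 (double first cousins share both grandparent pairs — four paths of length 4: r = 4·(1/2)^4 = 1/4).
r to a first cousin = 1/8 (first cousins share one grandparent pair — two paths of length 4: r = 2·(1/2)^4 = 1/8).
r to a full sibling = 1/2 (full sibs share both parents — two paths of length 2: r = 2·(1/2)^2 = 1/2).
Summing one r·B term per recipient: 2·0.25·0.47 + 4·0.125·0.207 + 4·0.5·0.0834 = 0.5053.

0.5053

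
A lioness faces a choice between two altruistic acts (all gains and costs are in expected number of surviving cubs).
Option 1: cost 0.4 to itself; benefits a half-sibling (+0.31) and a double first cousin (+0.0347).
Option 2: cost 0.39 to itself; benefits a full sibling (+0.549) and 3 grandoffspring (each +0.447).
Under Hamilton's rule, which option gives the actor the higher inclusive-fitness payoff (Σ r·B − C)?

Option 1: r to a half-sibling = 0.25.
Option 1: r to a double first cousin = 0.25.
Option 1: Σ r·B − C = (1·0.25·0.31 + 1·0.25·0.0347) − 0.4 = -0.313825.
Option 2: r to a full sibling = 0.5.
Option 2: r to a grandoffspring = 0.25.
Option 2: Σ r·B − C = (1·0.5·0.549 + 3·0.25·0.447) − 0.39 = 0.21975.
Option 2 has the higher net inclusive-fitness payoff.

Option 2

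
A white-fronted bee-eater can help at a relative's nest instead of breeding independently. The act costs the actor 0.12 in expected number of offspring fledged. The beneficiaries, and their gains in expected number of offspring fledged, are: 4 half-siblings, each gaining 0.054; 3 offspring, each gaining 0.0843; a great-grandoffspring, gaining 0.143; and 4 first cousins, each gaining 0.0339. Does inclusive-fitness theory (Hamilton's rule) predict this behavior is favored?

Yes

Hamilton's rule: the trait is favored when the sum of r·B over every recipient exceeds the actor's cost C.
r to a half-sibling = 0.25 (half-sibs share one parent — one path of length 2: r = (1/2)^2 = 1/4).
r to an offspring = 1/2 (one parent–offspring link: r = (1/2)^1 = 1/2).
r to a great-grandoffspring = 1/8 (three parent–offspring links: r = (1/2)^3 = 1/8).
r to a first cousin = 1/8 (first cousins share one grandparent pair — two paths of length 4: r = 2·(1/2)^4 = 1/8).
Summing one r·B term per recipient: 4·0.25·0.054 + 3·0.5·0.0843 + 1·0.125·0.143 + 4·0.125·0.0339 = 0.215275.
0.215275 > 0.12: the indirect benefit exceeds the cost.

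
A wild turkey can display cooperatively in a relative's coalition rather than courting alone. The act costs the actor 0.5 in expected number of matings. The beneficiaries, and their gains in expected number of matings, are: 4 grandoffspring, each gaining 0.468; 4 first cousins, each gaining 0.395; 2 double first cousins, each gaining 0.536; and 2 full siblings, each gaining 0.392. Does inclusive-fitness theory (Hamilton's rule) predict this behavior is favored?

Yes

Hamilton's rule: the trait is favored when the sum of r·B over every recipient exceeds the actor's cost C.
r to a grandoffspring = 0.25 (two parent–offspring links: r = (1/2)^2 = 1/4).
r to a first cousin = 1/8 (first cousins share one grandparent pair — two paths of length 4: r = 2·(1/2)^4 = 1/8).
r to a double first cousin = 1/4 (double first cousins share both grandparent pairs — four paths of length 4: r = 4·(1/2)^4 = 1/4).
r to a full sibling = 1/2 (full sibs share both parents — two paths of length 2: r = 2·(1/2)^2 = 1/2).
Summing one r·B term per recipient: 4·0.25·0.468 + 4·0.125·0.395 + 2·0.25·0.536 + 2·0.5·0.392 = 1.3255.
1.3255 > 0.5: the indirect benefit exceeds the cost.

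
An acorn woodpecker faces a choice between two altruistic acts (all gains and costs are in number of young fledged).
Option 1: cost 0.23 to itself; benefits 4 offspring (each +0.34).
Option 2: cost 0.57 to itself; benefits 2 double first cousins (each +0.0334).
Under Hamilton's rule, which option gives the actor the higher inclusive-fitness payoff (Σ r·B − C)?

Option 1: r to an offspring = 0.5.
Option 1: Σ r·B − C = (4·0.5·0.34) − 0.23 = 0.45.
Option 2: r to a double first cousin = 0.25.
Option 2: Σ r·B − C = (2·0.25·0.0334) − 0.57 = -0.5533.
Option 1 has the higher net inclusive-fitness payoff.

Option 1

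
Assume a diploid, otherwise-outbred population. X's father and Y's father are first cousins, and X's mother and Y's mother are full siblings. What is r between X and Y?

With two independent routes of shared ancestry, r is the sum of the two contributions.
X and Y are related in two ways: second cousins through their fathers (r = 1/32) and first cousins through their mothers (r = 1/8).
r = 1/32 + 1/8 = 5/32 = 0.15625.

0.15625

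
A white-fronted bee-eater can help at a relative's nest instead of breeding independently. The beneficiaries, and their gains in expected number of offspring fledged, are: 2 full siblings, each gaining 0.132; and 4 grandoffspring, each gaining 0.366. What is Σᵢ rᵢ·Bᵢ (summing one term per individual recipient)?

0.498

r to a full sibling = 1/2 (full sibs share both parents — two paths of length 2: r = 2·(1/2)^2 = 1/2).
r to a grandoffspring = 0.25 (two parent–offspring links: r = (1/2)^2 = 1/4).
Summing one r·B term per recipient: 2·0.5·0.132 + 4·0.25·0.366 = 0.498.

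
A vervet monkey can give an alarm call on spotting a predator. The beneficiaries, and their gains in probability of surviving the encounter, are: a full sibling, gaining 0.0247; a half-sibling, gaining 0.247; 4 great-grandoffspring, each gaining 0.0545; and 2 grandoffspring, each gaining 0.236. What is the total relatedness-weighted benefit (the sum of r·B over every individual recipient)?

r to a full sibling = 1/2 (full sibs share both parents — two paths of length 2: r = 2·(1/2)^2 = 1/2).
r to a half-sibling = 1/4 (half-sibs share one parent — one path of length 2: r = (1/2)^2 = 1/4).
r to a great-grandoffspring = 0.125 (three parent–offspring links: r = (1/2)^3 = 1/8).
r to a grandoffspring = 0.25 (two parent–offspring links: r = (1/2)^2 = 1/4).
Summing one r·B term per recipient: 1·0.5·0.0247 + 1·0.25·0.247 + 4·0.125·0.0545 + 2·0.25·0.236 = 0.21935.

0.21935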